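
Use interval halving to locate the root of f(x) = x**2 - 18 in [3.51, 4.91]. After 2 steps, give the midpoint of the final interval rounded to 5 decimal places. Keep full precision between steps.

f(3.510000) = -5.679900, f(4.910000) = 6.108100 (opposite signs)
step 1: m = 4.210000, f(m) = -0.275900 < 0 → root in [4.210000, 4.910000]
step 2: m = 4.560000, f(m) = 2.793600 > 0 → root in [4.210000, 4.560000]
Midpoint of [4.210000, 4.560000] = 4.385000

4.38500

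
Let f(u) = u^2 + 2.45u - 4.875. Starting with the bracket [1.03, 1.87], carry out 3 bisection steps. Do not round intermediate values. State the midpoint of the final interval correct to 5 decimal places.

1.29250

f(1.030000) = -1.290600, f(1.870000) = 3.203400 (opposite signs)
step 1: m = 1.450000, f(m) = 0.780000 > 0 → root in [1.030000, 1.450000]
step 2: m = 1.240000, f(m) = -0.299400 < 0 → root in [1.240000, 1.450000]
step 3: m = 1.345000, f(m) = 0.229275 > 0 → root in [1.240000, 1.345000]
Midpoint of [1.240000, 1.345000] = 1.292500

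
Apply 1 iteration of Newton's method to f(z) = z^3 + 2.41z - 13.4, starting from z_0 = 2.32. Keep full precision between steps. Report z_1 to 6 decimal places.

2.067895

Newton update: z ← z − f(z)/f'(z).
f'(z) = 3z^2 + 2.41
z_0 = 2.320000: f = 4.678368, f' = 18.557200 → z_1 = 2.320000 - (4.678368)/(18.557200) = 2.067895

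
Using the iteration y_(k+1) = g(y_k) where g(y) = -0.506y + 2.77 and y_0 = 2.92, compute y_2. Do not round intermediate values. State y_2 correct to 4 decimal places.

y_1 = g(2.920000) = 1.292480
y_2 = g(1.292480) = 2.116005

2.1160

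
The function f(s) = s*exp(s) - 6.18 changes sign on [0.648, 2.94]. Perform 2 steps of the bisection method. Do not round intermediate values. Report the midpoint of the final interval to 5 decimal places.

f(0.648000) = -4.941210, f(2.940000) = 49.432588 (opposite signs)
step 1: m = 1.794000, f(m) = 4.608144 > 0 → root in [0.648000, 1.794000]
step 2: m = 1.221000, f(m) = -2.040106 < 0 → root in [1.221000, 1.794000]
Midpoint of [1.221000, 1.794000] = 1.507500

1.50750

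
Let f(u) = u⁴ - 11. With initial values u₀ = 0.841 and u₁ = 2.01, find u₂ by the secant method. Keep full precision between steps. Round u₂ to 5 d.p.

f(u_0) = -10.499754, f(u_1) = 5.322408
u_2 = 2.010000 - (5.322408)·(2.010000 - 0.841000)/(5.322408 - (-10.499754)) = 1.616761; f(u_2) = -4.167447

1.61676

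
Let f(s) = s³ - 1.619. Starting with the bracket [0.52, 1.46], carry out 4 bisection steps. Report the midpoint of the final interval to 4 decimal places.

f(0.520000) = -1.478392, f(1.460000) = 1.493136 (opposite signs)
step 1: m = 0.990000, f(m) = -0.648701 < 0 → root in [0.990000, 1.460000]
step 2: m = 1.225000, f(m) = 0.219266 > 0 → root in [0.990000, 1.225000]
step 3: m = 1.107500, f(m) = -0.260589 < 0 → root in [1.107500, 1.225000]
step 4: m = 1.166250, f(m) = -0.032738 < 0 → root in [1.166250, 1.225000]
Midpoint of [1.166250, 1.225000] = 1.195625

1.1956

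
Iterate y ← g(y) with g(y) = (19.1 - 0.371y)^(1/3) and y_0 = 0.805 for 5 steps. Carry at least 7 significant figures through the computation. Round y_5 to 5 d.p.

y_1 = g(0.805000) = 2.659069
y_2 = g(2.659069) = 2.626238
y_3 = g(2.626238) = 2.626826
y_4 = g(2.626826) = 2.626816
y_5 = g(2.626816) = 2.626816

2.62682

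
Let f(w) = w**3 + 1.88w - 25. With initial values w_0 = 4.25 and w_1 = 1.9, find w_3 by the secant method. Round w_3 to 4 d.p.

2.8370

f(w_0) = 59.755625, f(w_1) = -14.569000
w_2 = 1.900000 - (-14.569000)·(1.900000 - 4.250000)/(-14.569000 - (59.755625)) = 2.360643; f(w_2) = -7.406981
w_3 = 2.360643 - (-7.406981)·(2.360643 - 1.900000)/(-7.406981 - (-14.569000)) = 2.837042; f(w_3) = 3.168447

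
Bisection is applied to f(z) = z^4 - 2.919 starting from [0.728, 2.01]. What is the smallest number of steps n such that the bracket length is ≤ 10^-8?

Initial width b − a = 2.01 − 0.728 = 1.282000.
After n steps the width is (b−a)/2^n; need (b−a)/2^n ≤ 10^-8.
So n ≥ log₂(1.282000/10^-8) = log₂(128200000.0000) ≈ 26.9338.
Hence n = 27.

27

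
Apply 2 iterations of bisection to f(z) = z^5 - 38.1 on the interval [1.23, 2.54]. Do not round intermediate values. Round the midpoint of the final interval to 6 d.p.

2.048750

f(1.230000) = -35.284694, f(2.540000) = 67.622782 (opposite signs)
step 1: m = 1.885000, f(m) = -14.301106 < 0 → root in [1.885000, 2.540000]
step 2: m = 2.212500, f(m) = 14.917152 > 0 → root in [1.885000, 2.212500]
Midpoint of [1.885000, 2.212500] = 2.048750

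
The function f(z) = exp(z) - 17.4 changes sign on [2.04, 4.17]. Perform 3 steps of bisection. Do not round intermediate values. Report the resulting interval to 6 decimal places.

[2.838750, 3.105000]

f(2.040000) = -9.709391, f(4.170000) = 47.315452 (opposite signs)
step 1: m = 3.105000, f(m) = 4.909219 > 0 → root in [2.040000, 3.105000]
step 2: m = 2.572500, f(m) = -4.301470 < 0 → root in [2.572500, 3.105000]
step 3: m = 2.838750, f(m) = -0.305616 < 0 → root in [2.838750, 3.105000]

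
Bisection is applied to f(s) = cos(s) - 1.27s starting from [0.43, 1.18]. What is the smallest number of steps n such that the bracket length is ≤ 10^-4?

Initial width b − a = 1.18 − 0.43 = 0.750000.
After n steps the width is (b−a)/2^n; need (b−a)/2^n ≤ 10^-4.
So n ≥ log₂(0.750000/10^-4) = log₂(7500.0000) ≈ 12.8727.
Hence n = 13.

13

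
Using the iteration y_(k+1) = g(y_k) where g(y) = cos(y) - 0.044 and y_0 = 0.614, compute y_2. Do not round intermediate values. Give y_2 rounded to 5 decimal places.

y_1 = g(0.614000) = 0.773350
y_2 = g(0.773350) = 0.671575

0.67157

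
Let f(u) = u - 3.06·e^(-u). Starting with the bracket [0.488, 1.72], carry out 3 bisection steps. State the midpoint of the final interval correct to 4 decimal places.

1.0270

f(0.488000) = -1.390390, f(1.720000) = 1.172058 (opposite signs)
step 1: m = 1.104000, f(m) = 0.089481 > 0 → root in [0.488000, 1.104000]
step 2: m = 0.796000, f(m) = -0.584457 < 0 → root in [0.796000, 1.104000]
step 3: m = 0.950000, f(m) = -0.233428 < 0 → root in [0.950000, 1.104000]
Midpoint of [0.950000, 1.104000] = 1.027000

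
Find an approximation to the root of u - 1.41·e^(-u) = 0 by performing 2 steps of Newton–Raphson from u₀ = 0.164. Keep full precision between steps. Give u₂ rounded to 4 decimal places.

f'(u) = 1 + 1.41·e^(-u)
u_0 = 0.164000: f = -1.032726, f' = 2.196726 → u_1 = 0.164000 - (-1.032726)/(2.196726) = 0.634121
u_1 = 0.634121: f = -0.113746, f' = 1.747866 → u_2 = 0.634121 - (-0.113746)/(1.747866) = 0.699198

0.6992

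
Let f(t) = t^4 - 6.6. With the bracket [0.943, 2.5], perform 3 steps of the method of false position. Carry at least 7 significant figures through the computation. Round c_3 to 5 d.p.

1.45256

f(0.943000) = -5.809236, f(2.500000) = 32.462500
step 1: c = 1.179336, f(c) = -4.665584 < 0 → new bracket [1.179336, 2.500000]
step 2: c = 1.345293, f(c) = -3.324577 < 0 → new bracket [1.345293, 2.500000]
step 3: c = 1.452564, f(c) = -2.148146 < 0 → new bracket [1.452564, 2.500000]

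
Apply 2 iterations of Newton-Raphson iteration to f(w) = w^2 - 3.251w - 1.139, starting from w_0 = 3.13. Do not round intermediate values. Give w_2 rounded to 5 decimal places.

3.57107

f'(w) = 2w - 3.251
w_0 = 3.130000: f = -1.517730, f' = 3.009000 → w_1 = 3.130000 - (-1.517730)/(3.009000) = 3.634397
w_1 = 3.634397: f = 0.254416, f' = 4.017794 → w_2 = 3.634397 - (0.254416)/(4.017794) = 3.571074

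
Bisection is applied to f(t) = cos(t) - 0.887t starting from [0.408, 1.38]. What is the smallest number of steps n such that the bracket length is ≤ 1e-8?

27

Initial width b − a = 1.38 − 0.408 = 0.972000.
After n steps the width is (b−a)/2^n; need (b−a)/2^n ≤ 1e-8.
So n ≥ log₂(0.972000/1e-8) = log₂(97200000.0000) ≈ 26.5345.
Hence n = 27.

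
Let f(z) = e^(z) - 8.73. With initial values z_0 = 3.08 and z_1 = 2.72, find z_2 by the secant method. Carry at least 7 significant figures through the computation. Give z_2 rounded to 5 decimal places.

f(z_0) = 13.028402, f(z_1) = 6.450322
z_2 = 2.720000 - (6.450322)·(2.720000 - 3.080000)/(6.450322 - (13.028402)) = 2.366992; f(z_2) = 1.935261

2.36699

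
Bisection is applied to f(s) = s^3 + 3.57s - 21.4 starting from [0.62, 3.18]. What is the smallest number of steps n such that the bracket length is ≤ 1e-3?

Initial width b − a = 3.18 − 0.62 = 2.560000.
After n steps the width is (b−a)/2^n; need (b−a)/2^n ≤ 1e-3.
So n ≥ log₂(2.560000/1e-3) = log₂(2560.0000) ≈ 11.3219.
Hence n = 12.

12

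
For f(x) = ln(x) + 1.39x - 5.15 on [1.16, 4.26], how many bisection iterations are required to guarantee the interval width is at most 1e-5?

19

Initial width b − a = 4.26 − 1.16 = 3.100000.
After n steps the width is (b−a)/2^n; need (b−a)/2^n ≤ 1e-5.
So n ≥ log₂(3.100000/1e-5) = log₂(310000.0000) ≈ 18.2419.
Hence n = 19.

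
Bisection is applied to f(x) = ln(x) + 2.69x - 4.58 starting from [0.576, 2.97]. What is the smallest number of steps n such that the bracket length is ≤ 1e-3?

12

Initial width b − a = 2.97 − 0.576 = 2.394000.
After n steps the width is (b−a)/2^n; need (b−a)/2^n ≤ 1e-3.
So n ≥ log₂(2.394000/1e-3) = log₂(2394.0000) ≈ 11.2252.
Hence n = 12.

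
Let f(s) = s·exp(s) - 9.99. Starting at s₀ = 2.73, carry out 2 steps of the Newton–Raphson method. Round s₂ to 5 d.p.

Newton update: s ← s − f(s)/f'(s).
f'(s) = (s + 1)·exp(s)
s_0 = 2.730000: f = 31.868782, f' = 57.191669 → s_1 = 2.730000 - (31.868782)/(57.191669) = 2.172772
s_1 = 2.172772: f = 9.092587, f' = 27.865185 → s_2 = 2.172772 - (9.092587)/(27.865185) = 1.846466

1.84647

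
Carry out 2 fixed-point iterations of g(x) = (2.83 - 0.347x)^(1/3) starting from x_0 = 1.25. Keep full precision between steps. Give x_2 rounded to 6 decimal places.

x_1 = g(1.250000) = 1.338168
x_2 = g(1.338168) = 1.332449

1.332449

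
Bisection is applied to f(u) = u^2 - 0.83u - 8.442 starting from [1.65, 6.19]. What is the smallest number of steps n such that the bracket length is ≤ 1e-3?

Initial width b − a = 6.19 − 1.65 = 4.540000.
After n steps the width is (b−a)/2^n; need (b−a)/2^n ≤ 1e-3.
So n ≥ log₂(4.540000/1e-3) = log₂(4540.0000) ≈ 12.1485.
Hence n = 13.

13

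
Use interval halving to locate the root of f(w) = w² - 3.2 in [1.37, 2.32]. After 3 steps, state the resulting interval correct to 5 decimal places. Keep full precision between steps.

[1.72625, 1.84500]

f(1.370000) = -1.323100, f(2.320000) = 2.182400 (opposite signs)
step 1: m = 1.845000, f(m) = 0.204025 > 0 → root in [1.370000, 1.845000]
step 2: m = 1.607500, f(m) = -0.615944 < 0 → root in [1.607500, 1.845000]
step 3: m = 1.726250, f(m) = -0.220061 < 0 → root in [1.726250, 1.845000]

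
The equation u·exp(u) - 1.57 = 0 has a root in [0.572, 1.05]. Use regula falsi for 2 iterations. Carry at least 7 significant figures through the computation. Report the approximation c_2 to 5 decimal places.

0.73658

False-position update: c = (a·f(b) − b·f(a))/(f(b) − f(a)); replace the endpoint whose sign matches f(c).
f(0.572000) = -0.556526, f(1.050000) = 1.430534
step 1: c = 0.705876, f(c) = -0.140163 < 0 → new bracket [0.705876, 1.050000]
step 2: c = 0.736584, f(c) = -0.031431 < 0 → new bracket [0.736584, 1.050000]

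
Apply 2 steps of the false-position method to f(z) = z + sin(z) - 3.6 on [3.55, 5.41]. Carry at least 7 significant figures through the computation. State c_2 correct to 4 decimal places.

4.4097

f(3.550000) = -0.447148, f(5.410000) = 1.043621
step 1: c = 4.107897, f(c) = -0.314894 < 0 → new bracket [4.107897, 5.410000]
step 2: c = 4.409715, f(c) = -0.144828 < 0 → new bracket [4.409715, 5.410000]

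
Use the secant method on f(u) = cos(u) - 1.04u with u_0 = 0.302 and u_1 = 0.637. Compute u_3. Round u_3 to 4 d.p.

Secant update: u_(k+1) = u_k − f(u_k)·(u_k − u_(k-1))/(f(u_k) − f(u_(k-1))).
f(u_0) = 0.640664, f(u_1) = 0.141404
u_2 = 0.637000 - (0.141404)·(0.637000 - 0.302000)/(0.141404 - (0.640664)) = 0.731881; f(u_2) = -0.017237
u_3 = 0.731881 - (-0.017237)·(0.731881 - 0.637000)/(-0.017237 - (0.141404)) = 0.721571; f(u_3) = 0.000334

0.7216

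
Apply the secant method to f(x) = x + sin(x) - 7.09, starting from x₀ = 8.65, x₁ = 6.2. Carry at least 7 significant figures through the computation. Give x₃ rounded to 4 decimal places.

6.7021

f(x_0) = 2.259557, f(x_1) = -0.973089
x_2 = 6.200000 - (-0.973089)·(6.200000 - 8.650000)/(-0.973089 - (2.259557)) = 6.937498; f(x_2) = 0.456111
x_3 = 6.937498 - (0.456111)·(6.937498 - 6.200000)/(0.456111 - (-0.973089)) = 6.702135; f(x_3) = 0.018935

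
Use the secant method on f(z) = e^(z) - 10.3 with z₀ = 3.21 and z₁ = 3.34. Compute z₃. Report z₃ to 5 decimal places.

f(z_0) = 14.479086, f(z_1) = 17.919127
z_2 = 3.340000 - (17.919127)·(3.340000 - 3.210000)/(17.919127 - (14.479086)) = 2.662832; f(z_2) = 4.036829
z_3 = 2.662832 - (4.036829)·(2.662832 - 3.340000)/(4.036829 - (17.919127)) = 2.465918; f(z_3) = 1.474287

2.46592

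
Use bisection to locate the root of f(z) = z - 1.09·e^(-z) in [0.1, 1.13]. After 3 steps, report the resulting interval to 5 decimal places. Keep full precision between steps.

[0.48625, 0.61500]

f(0.100000) = -0.886273, f(1.130000) = 0.777894 (opposite signs)
step 1: m = 0.615000, f(m) = 0.025701 > 0 → root in [0.100000, 0.615000]
step 2: m = 0.357500, f(m) = -0.404871 < 0 → root in [0.357500, 0.615000]
step 3: m = 0.486250, f(m) = -0.184022 < 0 → root in [0.486250, 0.615000]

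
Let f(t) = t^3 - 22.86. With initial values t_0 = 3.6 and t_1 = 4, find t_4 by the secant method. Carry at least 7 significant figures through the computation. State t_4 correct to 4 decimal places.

Secant update: t_(k+1) = t_k − f(t_k)·(t_k − t_(k-1))/(f(t_k) − f(t_(k-1))).
f(t_0) = 23.796000, f(t_1) = 41.140000
t_2 = 4.000000 - (41.140000)·(4.000000 - 3.600000)/(41.140000 - (23.796000)) = 3.051199; f(t_2) = 5.546107
t_3 = 3.051199 - (5.546107)·(3.051199 - 4.000000)/(5.546107 - (41.140000)) = 2.903361; f(t_3) = 1.613889
t_4 = 2.903361 - (1.613889)·(2.903361 - 3.051199)/(1.613889 - (5.546107)) = 2.842684; f(t_4) = 0.111303

2.8427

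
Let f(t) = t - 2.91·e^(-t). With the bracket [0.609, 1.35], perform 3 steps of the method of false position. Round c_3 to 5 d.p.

1.03479

f(0.609000) = -0.973733, f(1.350000) = 0.595611
step 1: c = 1.068769, f(c) = 0.069385 > 0 → new bracket [0.609000, 1.068769]
step 2: c = 1.038187, f(c) = 0.007767 > 0 → new bracket [0.609000, 1.038187]
step 3: c = 1.034790, f(c) = 0.000865 > 0 → new bracket [0.609000, 1.034790]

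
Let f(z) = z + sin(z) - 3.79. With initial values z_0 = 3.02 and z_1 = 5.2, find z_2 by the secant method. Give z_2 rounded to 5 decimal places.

f(z_0) = -0.648707, f(z_1) = 0.526545
z_2 = 5.200000 - (0.526545)·(5.200000 - 3.020000)/(0.526545 - (-0.648707)) = 4.223300; f(z_2) = -0.449461

4.22330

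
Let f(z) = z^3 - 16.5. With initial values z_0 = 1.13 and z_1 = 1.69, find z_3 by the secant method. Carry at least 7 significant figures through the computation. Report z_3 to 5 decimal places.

2.21834

f(z_0) = -15.057103, f(z_1) = -11.673191
z_2 = 1.690000 - (-11.673191)·(1.690000 - 1.130000)/(-11.673191 - (-15.057103)) = 3.621784; f(z_2) = 31.008096
z_3 = 3.621784 - (31.008096)·(3.621784 - 1.690000)/(31.008096 - (-11.673191)) = 2.218337; f(z_3) = -5.583528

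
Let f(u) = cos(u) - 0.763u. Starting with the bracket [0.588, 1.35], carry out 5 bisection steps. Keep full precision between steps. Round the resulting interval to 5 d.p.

[0.84994, 0.87375]

f(0.588000) = 0.383408, f(1.350000) = -0.811043 (opposite signs)
step 1: m = 0.969000, f(m) = -0.173223 < 0 → root in [0.588000, 0.969000]
step 2: m = 0.778500, f(m) = 0.117972 > 0 → root in [0.778500, 0.969000]
step 3: m = 0.873750, f(m) = -0.024715 < 0 → root in [0.778500, 0.873750]
step 4: m = 0.826125, f(m) = 0.047397 > 0 → root in [0.826125, 0.873750]
step 5: m = 0.849938, f(m) = 0.011528 > 0 → root in [0.849938, 0.873750]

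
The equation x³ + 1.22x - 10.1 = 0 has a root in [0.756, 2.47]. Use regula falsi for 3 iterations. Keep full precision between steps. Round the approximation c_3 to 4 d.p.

1.9601

f(0.756000) = -8.745599, f(2.470000) = 7.982623
step 1: c = 1.652088, f(c) = -3.575254 < 0 → new bracket [1.652088, 2.470000]
step 2: c = 1.905097, f(c) = -0.861438 < 0 → new bracket [1.905097, 2.470000]
step 3: c = 1.960120, f(c) = -0.177736 < 0 → new bracket [1.960120, 2.470000]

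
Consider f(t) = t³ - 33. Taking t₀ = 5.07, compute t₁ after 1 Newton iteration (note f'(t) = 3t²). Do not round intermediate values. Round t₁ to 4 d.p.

3.8079

t_0 = 5.070000: f = 97.323843, f' = 77.114700 → t_1 = 5.070000 - (97.323843)/(77.114700) = 3.807934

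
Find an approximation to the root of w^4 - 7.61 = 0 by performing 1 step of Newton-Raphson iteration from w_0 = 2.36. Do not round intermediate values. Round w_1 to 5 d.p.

Newton update: w ← w − f(w)/f'(w).
f'(w) = 4w^3
w_0 = 2.360000: f = 23.410444, f' = 52.577024 → w_1 = 2.360000 - (23.410444)/(52.577024) = 1.914740

1.91474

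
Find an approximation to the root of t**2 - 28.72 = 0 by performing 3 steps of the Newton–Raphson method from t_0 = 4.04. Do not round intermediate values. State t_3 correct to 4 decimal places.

f'(t) = 2t
t_0 = 4.040000: f = -12.398400, f' = 8.080000 → t_1 = 4.040000 - (-12.398400)/(8.080000) = 5.574455
t_1 = 5.574455: f = 2.354554, f' = 11.148911 → t_2 = 5.574455 - (2.354554)/(11.148911) = 5.363264
t_2 = 5.363264: f = 0.044602, f' = 10.726528 → t_3 = 5.363264 - (0.044602)/(10.726528) = 5.359106

5.3591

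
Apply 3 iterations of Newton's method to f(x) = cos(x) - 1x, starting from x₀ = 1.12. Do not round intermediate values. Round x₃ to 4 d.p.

0.7391

f'(x) = -sin(x) - 1
x_0 = 1.120000: f = -0.684318, f' = -1.900100 → x_1 = 1.120000 - (-0.684318)/(-1.900100) = 0.759852
x_1 = 0.759852: f = -0.034914, f' = -1.688814 → x_2 = 0.759852 - (-0.034914)/(-1.688814) = 0.739178
x_2 = 0.739178: f = -0.000156, f' = -1.673681 → x_3 = 0.739178 - (-0.000156)/(-1.673681) = 0.739085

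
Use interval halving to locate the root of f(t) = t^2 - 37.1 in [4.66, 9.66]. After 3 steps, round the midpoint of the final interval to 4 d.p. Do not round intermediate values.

6.2225

f(4.660000) = -15.384400, f(9.660000) = 56.215600 (opposite signs)
step 1: m = 7.160000, f(m) = 14.165600 > 0 → root in [4.660000, 7.160000]
step 2: m = 5.910000, f(m) = -2.171900 < 0 → root in [5.910000, 7.160000]
step 3: m = 6.535000, f(m) = 5.606225 > 0 → root in [5.910000, 6.535000]
Midpoint of [5.910000, 6.535000] = 6.222500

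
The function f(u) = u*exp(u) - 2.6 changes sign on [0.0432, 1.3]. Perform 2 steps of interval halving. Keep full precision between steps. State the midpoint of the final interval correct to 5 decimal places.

f(0.043200) = -2.554893, f(1.300000) = 2.170086 (opposite signs)
step 1: m = 0.671600, f(m) = -1.285433 < 0 → root in [0.671600, 1.300000]
step 2: m = 0.985800, f(m) = 0.041900 > 0 → root in [0.671600, 0.985800]
Midpoint of [0.671600, 0.985800] = 0.828700

0.82870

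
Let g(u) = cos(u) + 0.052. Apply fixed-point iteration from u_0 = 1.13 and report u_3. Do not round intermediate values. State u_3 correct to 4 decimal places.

u_1 = g(1.130000) = 0.478660
u_2 = g(0.478660) = 0.939613
u_3 = g(0.939613) = 0.642101

0.6421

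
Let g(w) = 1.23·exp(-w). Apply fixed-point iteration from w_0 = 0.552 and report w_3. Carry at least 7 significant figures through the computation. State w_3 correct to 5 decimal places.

w_1 = g(0.552000) = 0.708230
w_2 = g(0.708230) = 0.605793
w_3 = g(0.605793) = 0.671139

0.67114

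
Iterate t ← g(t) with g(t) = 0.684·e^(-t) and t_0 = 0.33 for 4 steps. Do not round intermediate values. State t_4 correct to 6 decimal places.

t_1 = g(0.330000) = 0.491744
t_2 = g(0.491744) = 0.418306
t_3 = g(0.418306) = 0.450182
t_4 = g(0.450182) = 0.436058

0.436058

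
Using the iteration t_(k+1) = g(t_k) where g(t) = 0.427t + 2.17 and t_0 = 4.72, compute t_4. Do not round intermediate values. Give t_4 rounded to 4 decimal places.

t_1 = g(4.720000) = 4.185440
t_2 = g(4.185440) = 3.957183
t_3 = g(3.957183) = 3.859717
t_4 = g(3.859717) = 3.818099

3.8181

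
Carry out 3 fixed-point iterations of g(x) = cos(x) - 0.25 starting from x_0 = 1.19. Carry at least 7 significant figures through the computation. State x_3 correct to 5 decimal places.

0.48671

x_1 = g(1.190000) = 0.121660
x_2 = g(0.121660) = 0.742609
x_3 = g(0.742609) = 0.486707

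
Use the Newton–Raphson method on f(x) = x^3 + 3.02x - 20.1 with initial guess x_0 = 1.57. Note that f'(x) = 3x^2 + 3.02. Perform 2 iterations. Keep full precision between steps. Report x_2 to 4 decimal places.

2.3839

x_0 = 1.570000: f = -11.488707, f' = 10.414700 → x_1 = 1.570000 - (-11.488707)/(10.414700) = 2.673124
x_1 = 2.673124: f = 7.073891, f' = 24.456778 → x_2 = 2.673124 - (7.073891)/(24.456778) = 2.383884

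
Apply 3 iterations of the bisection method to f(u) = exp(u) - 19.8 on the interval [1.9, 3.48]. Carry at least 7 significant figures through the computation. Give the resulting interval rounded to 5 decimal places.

f(1.900000) = -13.114106, f(3.480000) = 12.659722 (opposite signs)
step 1: m = 2.690000, f(m) = -5.068324 < 0 → root in [2.690000, 3.480000]
step 2: m = 3.085000, f(m) = 2.067467 > 0 → root in [2.690000, 3.085000]
step 3: m = 2.887500, f(m) = -1.851617 < 0 → root in [2.887500, 3.085000]

[2.88750, 3.08500]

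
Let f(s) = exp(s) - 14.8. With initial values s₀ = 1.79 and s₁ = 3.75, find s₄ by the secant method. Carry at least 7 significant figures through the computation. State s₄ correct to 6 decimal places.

f(s_0) = -8.810548, f(s_1) = 27.721082
s_2 = 3.750000 - (27.721082)·(3.750000 - 1.790000)/(27.721082 - (-8.810548)) = 2.262705; f(s_2) = -5.190956
s_3 = 2.262705 - (-5.190956)·(2.262705 - 3.750000)/(-5.190956 - (27.721082)) = 2.497284; f(s_3) = -2.650548
s_4 = 2.497284 - (-2.650548)·(2.497284 - 2.262705)/(-2.650548 - (-5.190956)) = 2.742034; f(s_4) = 0.718512

2.742034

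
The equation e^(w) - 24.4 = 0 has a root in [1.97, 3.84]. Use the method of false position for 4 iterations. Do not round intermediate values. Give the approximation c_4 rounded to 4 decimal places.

3.1841

False-position update: c = (a·f(b) − b·f(a))/(f(b) − f(a)); replace the endpoint whose sign matches f(c).
f(1.970000) = -17.229324, f(3.840000) = 22.125474
step 1: c = 2.788676, f(c) = -8.140519 < 0 → new bracket [2.788676, 3.840000]
step 2: c = 3.071446, f(c) = -2.826917 < 0 → new bracket [3.071446, 3.840000]
step 3: c = 3.158518, f(c) = -0.864317 < 0 → new bracket [3.158518, 3.840000]
step 4: c = 3.184138, f(c) = -0.253523 < 0 → new bracket [3.184138, 3.840000]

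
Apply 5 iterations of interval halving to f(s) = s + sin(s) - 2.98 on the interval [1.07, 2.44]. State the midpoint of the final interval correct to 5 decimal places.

2.11891

f(1.070000) = -1.032799, f(2.440000) = 0.105435 (opposite signs)
step 1: m = 1.755000, f(m) = -0.241918 < 0 → root in [1.755000, 2.440000]
step 2: m = 2.097500, f(m) = -0.018031 < 0 → root in [2.097500, 2.440000]
step 3: m = 2.268750, f(m) = 0.054909 > 0 → root in [2.097500, 2.268750]
step 4: m = 2.183125, f(m) = 0.021437 > 0 → root in [2.097500, 2.183125]
step 5: m = 2.140313, f(m) = 0.002474 > 0 → root in [2.097500, 2.140313]
Midpoint of [2.097500, 2.140313] = 2.118906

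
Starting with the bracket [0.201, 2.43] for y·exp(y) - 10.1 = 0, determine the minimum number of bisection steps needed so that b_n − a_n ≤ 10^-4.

15

Initial width b − a = 2.43 − 0.201 = 2.229000.
After n steps the width is (b−a)/2^n; need (b−a)/2^n ≤ 10^-4.
So n ≥ log₂(2.229000/10^-4) = log₂(22290.0000) ≈ 14.4441.
Hence n = 15.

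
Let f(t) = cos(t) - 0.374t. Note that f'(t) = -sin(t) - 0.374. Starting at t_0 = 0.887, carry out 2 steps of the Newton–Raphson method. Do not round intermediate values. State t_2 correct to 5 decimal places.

t_0 = 0.887000: f = 0.300002, f' = -1.149180 → t_1 = 0.887000 - (0.300002)/(-1.149180) = 1.148058
t_1 = 1.148058: f = -0.019114, f' = -1.285969 → t_2 = 1.148058 - (-0.019114)/(-1.285969) = 1.133194

1.13319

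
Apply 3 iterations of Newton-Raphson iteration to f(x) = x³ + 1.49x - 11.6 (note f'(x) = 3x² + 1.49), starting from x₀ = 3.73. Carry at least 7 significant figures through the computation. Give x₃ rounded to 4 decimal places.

x_0 = 3.730000: f = 45.852817, f' = 43.228700 → x_1 = 3.730000 - (45.852817)/(43.228700) = 2.669297
x_1 = 2.669297: f = 11.396382, f' = 22.865437 → x_2 = 2.669297 - (11.396382)/(22.865437) = 2.170886
x_2 = 2.170886: f = 1.865455, f' = 15.628239 → x_3 = 2.170886 - (1.865455)/(15.628239) = 2.051522

2.0515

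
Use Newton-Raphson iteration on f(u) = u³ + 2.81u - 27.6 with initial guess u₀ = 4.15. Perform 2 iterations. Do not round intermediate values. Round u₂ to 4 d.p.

Newton update: u ← u − f(u)/f'(u).
f'(u) = 3u² + 2.81
u_0 = 4.150000: f = 55.534875, f' = 54.477500 → u_1 = 4.150000 - (55.534875)/(54.477500) = 3.130591
u_1 = 3.130591: f = 11.878618, f' = 32.211793 → u_2 = 3.130591 - (11.878618)/(32.211793) = 2.761824

2.7618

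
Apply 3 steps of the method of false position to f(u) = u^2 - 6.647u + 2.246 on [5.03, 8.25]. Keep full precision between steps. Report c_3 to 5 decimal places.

f(5.030000) = -5.887510, f(8.250000) = 15.470750
step 1: c = 5.917609, f(c) = -2.070251 < 0 → new bracket [5.917609, 8.250000]
step 2: c = 6.192886, f(c) = -0.566276 < 0 → new bracket [6.192886, 8.250000]
step 3: c = 6.265524, f(c) = -0.144148 < 0 → new bracket [6.265524, 8.250000]

6.26552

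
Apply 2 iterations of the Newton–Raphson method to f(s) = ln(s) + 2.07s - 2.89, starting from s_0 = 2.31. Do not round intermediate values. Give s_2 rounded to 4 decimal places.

1.2774

f'(s) = 1/s + 2.07
s_0 = 2.310000: f = 2.728948, f' = 2.502900 → s_1 = 2.310000 - (2.728948)/(2.502900) = 1.219686
s_1 = 1.219686: f = -0.166657, f' = 2.889883 → s_2 = 1.219686 - (-0.166657)/(2.889883) = 1.277355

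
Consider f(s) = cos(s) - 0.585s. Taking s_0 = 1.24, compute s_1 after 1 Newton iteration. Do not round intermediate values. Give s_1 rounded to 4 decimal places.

f'(s) = -sin(s) - 0.585
s_0 = 1.240000: f = -0.400604, f' = -1.530784 → s_1 = 1.240000 - (-0.400604)/(-1.530784) = 0.978302

0.9783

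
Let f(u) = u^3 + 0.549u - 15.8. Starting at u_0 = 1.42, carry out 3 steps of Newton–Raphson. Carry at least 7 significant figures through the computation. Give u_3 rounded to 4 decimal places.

2.4492

Newton update: u ← u − f(u)/f'(u).
f'(u) = 3u^2 + 0.549
u_0 = 1.420000: f = -12.157132, f' = 6.598200 → u_1 = 1.420000 - (-12.157132)/(6.598200) = 3.262492
u_1 = 3.262492: f = 20.716603, f' = 32.480566 → u_2 = 3.262492 - (20.716603)/(32.480566) = 2.624677
u_2 = 2.624677: f = 3.722159, f' = 21.215786 → u_3 = 2.624677 - (3.722159)/(21.215786) = 2.449234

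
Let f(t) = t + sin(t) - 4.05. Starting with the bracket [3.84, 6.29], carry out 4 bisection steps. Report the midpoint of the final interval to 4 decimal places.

4.9884

f(3.840000) = -0.852999, f(6.290000) = 2.246815 (opposite signs)
step 1: m = 5.065000, f(m) = 0.076526 > 0 → root in [3.840000, 5.065000]
step 2: m = 4.452500, f(m) = -0.563919 < 0 → root in [4.452500, 5.065000]
step 3: m = 4.758750, f(m) = -0.290176 < 0 → root in [4.758750, 5.065000]
step 4: m = 4.911875, f(m) = -0.118294 < 0 → root in [4.911875, 5.065000]
Midpoint of [4.911875, 5.065000] = 4.988437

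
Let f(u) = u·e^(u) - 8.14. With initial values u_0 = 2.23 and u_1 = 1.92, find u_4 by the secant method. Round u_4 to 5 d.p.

f(u_0) = 12.598701, f(u_1) = 4.956240
u_2 = 1.920000 - (4.956240)·(1.920000 - 2.230000)/(4.956240 - (12.598701)) = 1.718961; f(u_2) = 1.449614
u_3 = 1.718961 - (1.449614)·(1.718961 - 1.920000)/(1.449614 - (4.956240)) = 1.635853; f(u_3) = 0.258194
u_4 = 1.635853 - (0.258194)·(1.635853 - 1.718961)/(0.258194 - (1.449614)) = 1.617842; f(u_4) = 0.017480

1.61784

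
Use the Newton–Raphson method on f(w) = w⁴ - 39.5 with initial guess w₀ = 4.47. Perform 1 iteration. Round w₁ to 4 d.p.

f'(w) = 4w³
w_0 = 4.470000: f = 359.736365, f' = 357.258492 → w_1 = 4.470000 - (359.736365)/(357.258492) = 3.463064

3.4631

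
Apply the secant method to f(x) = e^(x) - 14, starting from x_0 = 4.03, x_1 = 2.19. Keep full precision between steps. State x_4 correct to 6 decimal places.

f(x_0) = 42.260911, f(x_1) = -5.064787
x_2 = 2.190000 - (-5.064787)·(2.190000 - 4.030000)/(-5.064787 - (42.260911)) = 2.386916; f(x_2) = -3.120107
x_3 = 2.386916 - (-3.120107)·(2.386916 - 2.190000)/(-3.120107 - (-5.064787)) = 2.702855; f(x_3) = 0.922280
x_4 = 2.702855 - (0.922280)·(2.702855 - 2.386916)/(0.922280 - (-3.120107)) = 2.630773; f(x_4) = -0.115499

2.630773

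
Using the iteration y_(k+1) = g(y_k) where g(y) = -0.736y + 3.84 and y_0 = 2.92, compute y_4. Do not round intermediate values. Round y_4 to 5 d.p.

y_1 = g(2.920000) = 1.690880
y_2 = g(1.690880) = 2.595512
y_3 = g(2.595512) = 1.929703
y_4 = g(1.929703) = 2.419739

2.41974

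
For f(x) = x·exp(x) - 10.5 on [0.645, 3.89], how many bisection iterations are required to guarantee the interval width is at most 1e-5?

19

Initial width b − a = 3.89 − 0.645 = 3.245000.
After n steps the width is (b−a)/2^n; need (b−a)/2^n ≤ 1e-5.
So n ≥ log₂(3.245000/1e-5) = log₂(324500.0000) ≈ 18.3079.
Hence n = 19.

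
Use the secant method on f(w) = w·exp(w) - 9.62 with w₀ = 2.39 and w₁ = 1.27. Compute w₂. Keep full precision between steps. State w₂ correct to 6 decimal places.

f(w_0) = 16.463251, f(w_1) = -5.097717
w_2 = 1.270000 - (-5.097717)·(1.270000 - 2.390000)/(-5.097717 - (16.463251)) = 1.534805; f(w_2) = -2.497864

1.534805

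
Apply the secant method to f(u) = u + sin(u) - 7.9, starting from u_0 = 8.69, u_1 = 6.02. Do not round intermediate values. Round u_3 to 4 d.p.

Secant update: u_(k+1) = u_k − f(u_k)·(u_k − u_(k-1))/(f(u_k) − f(u_(k-1))).
f(u_0) = 1.460422, f(u_1) = -2.140157
u_2 = 6.020000 - (-2.140157)·(6.020000 - 8.690000)/(-2.140157 - (1.460422)) = 7.607028; f(u_2) = 0.676689
u_3 = 7.607028 - (0.676689)·(7.607028 - 6.020000)/(0.676689 - (-2.140157)) = 7.225777; f(u_3) = 0.134861

7.2258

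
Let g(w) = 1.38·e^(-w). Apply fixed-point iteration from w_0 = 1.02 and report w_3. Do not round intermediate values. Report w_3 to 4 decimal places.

w_1 = g(1.020000) = 0.497621
w_2 = g(0.497621) = 0.839006
w_3 = g(0.839006) = 0.596353

0.5964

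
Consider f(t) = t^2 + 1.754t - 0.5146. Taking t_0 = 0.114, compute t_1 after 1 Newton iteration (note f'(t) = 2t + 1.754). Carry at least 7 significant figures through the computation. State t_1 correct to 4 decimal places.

0.2662

Newton update: t ← t − f(t)/f'(t).
t_0 = 0.114000: f = -0.301648, f' = 1.982000 → t_1 = 0.114000 - (-0.301648)/(1.982000) = 0.266194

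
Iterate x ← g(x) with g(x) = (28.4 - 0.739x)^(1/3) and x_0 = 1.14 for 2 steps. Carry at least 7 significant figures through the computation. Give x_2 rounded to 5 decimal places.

x_1 = g(1.140000) = 3.020509
x_2 = g(3.020509) = 2.968857

2.96886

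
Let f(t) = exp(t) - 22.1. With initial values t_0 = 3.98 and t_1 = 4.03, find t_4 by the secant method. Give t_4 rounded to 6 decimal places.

3.112827

Secant update: t_(k+1) = t_k − f(t_k)·(t_k − t_(k-1))/(f(t_k) − f(t_(k-1))).
f(t_0) = 31.417034, f(t_1) = 34.160911
t_2 = 4.030000 - (34.160911)·(4.030000 - 3.980000)/(34.160911 - (31.417034)) = 3.407507; f(t_2) = 8.089872
t_3 = 3.407507 - (8.089872)·(3.407507 - 4.030000)/(8.089872 - (34.160911)) = 3.214346; f(t_3) = 2.787013
t_4 = 3.214346 - (2.787013)·(3.214346 - 3.407507)/(2.787013 - (8.089872)) = 3.112827; f(t_4) = 0.384522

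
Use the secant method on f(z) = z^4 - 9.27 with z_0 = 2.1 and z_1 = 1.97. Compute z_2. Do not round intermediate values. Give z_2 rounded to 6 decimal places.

f(z_0) = 10.178100, f(z_1) = 5.791385
z_2 = 1.970000 - (5.791385)·(1.970000 - 2.100000)/(5.791385 - (10.178100)) = 1.798373; f(z_2) = 1.189690

1.798373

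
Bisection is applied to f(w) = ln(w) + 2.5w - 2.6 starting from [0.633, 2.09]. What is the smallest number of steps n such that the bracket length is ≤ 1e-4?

Initial width b − a = 2.09 − 0.633 = 1.457000.
After n steps the width is (b−a)/2^n; need (b−a)/2^n ≤ 1e-4.
So n ≥ log₂(1.457000/1e-4) = log₂(14570.0000) ≈ 13.8307.
Hence n = 14.

14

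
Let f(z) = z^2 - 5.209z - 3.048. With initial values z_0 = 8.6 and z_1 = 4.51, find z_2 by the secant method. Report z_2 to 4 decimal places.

Secant update: z_(k+1) = z_k − f(z_k)·(z_k − z_(k-1))/(f(z_k) − f(z_(k-1))).
f(z_0) = 26.114600, f(z_1) = -6.200490
z_2 = 4.510000 - (-6.200490)·(4.510000 - 8.600000)/(-6.200490 - (26.114600)) = 5.294773; f(z_2) = -2.593852

5.2948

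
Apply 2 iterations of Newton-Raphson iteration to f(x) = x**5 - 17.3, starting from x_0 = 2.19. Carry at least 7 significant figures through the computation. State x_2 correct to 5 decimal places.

1.78609

Newton update: x ← x − f(x)/f'(x).
f'(x) = 5x**4
x_0 = 2.190000: f = 33.075640, f' = 115.012876 → x_1 = 2.190000 - (33.075640)/(115.012876) = 1.902418
x_1 = 1.902418: f = 7.618946, f' = 65.492827 → x_2 = 1.902418 - (7.618946)/(65.492827) = 1.786085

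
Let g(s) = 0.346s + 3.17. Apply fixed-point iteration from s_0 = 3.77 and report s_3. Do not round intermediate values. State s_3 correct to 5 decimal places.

s_1 = g(3.770000) = 4.474420
s_2 = g(4.474420) = 4.718149
s_3 = g(4.718149) = 4.802480

4.80248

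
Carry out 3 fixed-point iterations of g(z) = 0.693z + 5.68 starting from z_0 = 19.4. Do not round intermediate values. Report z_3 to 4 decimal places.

z_1 = g(19.400000) = 19.124200
z_2 = g(19.124200) = 18.933071
z_3 = g(18.933071) = 18.800618

18.8006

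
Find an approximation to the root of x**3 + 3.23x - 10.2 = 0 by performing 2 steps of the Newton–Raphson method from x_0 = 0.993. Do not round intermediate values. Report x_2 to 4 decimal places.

1.7129

f'(x) = 3x**2 + 3.23
x_0 = 0.993000: f = -6.013463, f' = 6.188147 → x_1 = 0.993000 - (-6.013463)/(6.188147) = 1.964771
x_1 = 1.964771: f = 3.730869, f' = 14.810978 → x_2 = 1.964771 - (3.730869)/(14.810978) = 1.712872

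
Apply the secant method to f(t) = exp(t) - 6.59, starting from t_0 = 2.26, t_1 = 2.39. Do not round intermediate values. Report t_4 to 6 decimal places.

f(t_0) = 2.993089, f(t_1) = 4.323494
t_2 = 2.390000 - (4.323494)·(2.390000 - 2.260000)/(4.323494 - (2.993089)) = 1.967531; f(t_2) = 0.562997
t_3 = 1.967531 - (0.562997)·(1.967531 - 2.390000)/(0.562997 - (4.323494)) = 1.904282; f(t_3) = 0.124586
t_4 = 1.904282 - (0.124586)·(1.904282 - 1.967531)/(0.124586 - (0.562997)) = 1.886308; f(t_4) = 0.004977

1.886308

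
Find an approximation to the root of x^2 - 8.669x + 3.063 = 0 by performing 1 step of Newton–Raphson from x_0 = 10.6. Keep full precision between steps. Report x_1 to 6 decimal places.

f'(x) = 2x - 8.669
x_0 = 10.600000: f = 23.531600, f' = 12.531000 → x_1 = 10.600000 - (23.531600)/(12.531000) = 8.722129

8.722129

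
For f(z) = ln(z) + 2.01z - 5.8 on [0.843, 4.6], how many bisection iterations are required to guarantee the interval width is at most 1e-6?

22

Initial width b − a = 4.6 − 0.843 = 3.757000.
After n steps the width is (b−a)/2^n; need (b−a)/2^n ≤ 1e-6.
So n ≥ log₂(3.757000/1e-6) = log₂(3757000.0000) ≈ 21.8411.
Hence n = 22.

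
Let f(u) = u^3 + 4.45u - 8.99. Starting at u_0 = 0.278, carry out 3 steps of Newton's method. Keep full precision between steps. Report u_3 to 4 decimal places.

Newton update: u ← u − f(u)/f'(u).
f'(u) = 3u^2 + 4.45
u_0 = 0.278000: f = -7.731415, f' = 4.681852 → u_1 = 0.278000 - (-7.731415)/(4.681852) = 1.929358
u_1 = 1.929358: f = 6.777533, f' = 15.617270 → u_2 = 1.929358 - (6.777533)/(15.617270) = 1.495381
u_2 = 1.495381: f = 1.008369, f' = 11.158497 → u_3 = 1.495381 - (1.008369)/(11.158497) = 1.405014

1.4050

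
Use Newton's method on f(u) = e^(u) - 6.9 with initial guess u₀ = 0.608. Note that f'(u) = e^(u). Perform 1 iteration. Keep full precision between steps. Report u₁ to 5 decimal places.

Newton update: u ← u − f(u)/f'(u).
u_0 = 0.608000: f = -5.063246, f' = 1.836754 → u_1 = 0.608000 - (-5.063246)/(1.836754) = 3.364627

3.36463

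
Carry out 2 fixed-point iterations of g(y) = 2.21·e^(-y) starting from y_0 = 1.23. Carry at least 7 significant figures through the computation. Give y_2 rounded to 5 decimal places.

1.15838

y_1 = g(1.230000) = 0.645967
y_2 = g(0.645967) = 1.158384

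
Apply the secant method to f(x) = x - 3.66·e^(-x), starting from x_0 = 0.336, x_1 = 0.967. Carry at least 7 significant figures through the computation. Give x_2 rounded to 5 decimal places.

1.11144

f(x_0) = -2.279521, f(x_1) = -0.424613
x_2 = 0.967000 - (-0.424613)·(0.967000 - 0.336000)/(-0.424613 - (-2.279521)) = 1.111444; f(x_2) = -0.093001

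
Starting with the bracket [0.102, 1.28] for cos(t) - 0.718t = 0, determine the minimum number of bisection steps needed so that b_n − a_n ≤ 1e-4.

14

Initial width b − a = 1.28 − 0.102 = 1.178000.
After n steps the width is (b−a)/2^n; need (b−a)/2^n ≤ 1e-4.
So n ≥ log₂(1.178000/1e-4) = log₂(11780.0000) ≈ 13.5241.
Hence n = 14.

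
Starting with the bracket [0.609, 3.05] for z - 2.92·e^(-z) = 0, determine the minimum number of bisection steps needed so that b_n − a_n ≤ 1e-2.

8

Initial width b − a = 3.05 − 0.609 = 2.441000.
After n steps the width is (b−a)/2^n; need (b−a)/2^n ≤ 1e-2.
So n ≥ log₂(2.441000/1e-2) = log₂(244.1000) ≈ 7.9313.
Hence n = 8.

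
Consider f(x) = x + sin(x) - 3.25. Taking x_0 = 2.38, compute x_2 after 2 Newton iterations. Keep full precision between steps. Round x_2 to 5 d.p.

20.90448

Newton update: x ← x − f(x)/f'(x).
f'(x) = 1 + cos(x)
x_0 = 2.380000: f = -0.179925, f' = 0.276262 → x_1 = 2.380000 - (-0.179925)/(0.276262) = 3.031284
x_1 = 3.031284: f = -0.108631, f' = 0.006078 → x_2 = 3.031284 - (-0.108631)/(0.006078) = 20.904485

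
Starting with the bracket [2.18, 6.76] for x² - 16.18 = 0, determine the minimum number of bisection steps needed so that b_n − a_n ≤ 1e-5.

19

Initial width b − a = 6.76 − 2.18 = 4.580000.
After n steps the width is (b−a)/2^n; need (b−a)/2^n ≤ 1e-5.
So n ≥ log₂(4.580000/1e-5) = log₂(458000.0000) ≈ 18.8050.
Hence n = 19.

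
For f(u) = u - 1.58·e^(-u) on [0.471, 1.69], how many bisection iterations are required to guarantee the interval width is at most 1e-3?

Initial width b − a = 1.69 − 0.471 = 1.219000.
After n steps the width is (b−a)/2^n; need (b−a)/2^n ≤ 1e-3.
So n ≥ log₂(1.219000/1e-3) = log₂(1219.0000) ≈ 10.2515.
Hence n = 11.

11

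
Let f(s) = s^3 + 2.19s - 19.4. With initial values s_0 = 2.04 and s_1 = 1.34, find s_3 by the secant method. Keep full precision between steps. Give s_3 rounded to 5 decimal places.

2.31359

Secant update: s_(k+1) = s_k − f(s_k)·(s_k − s_(k-1))/(f(s_k) − f(s_(k-1))).
f(s_0) = -6.442736, f(s_1) = -14.059296
s_2 = 1.340000 - (-14.059296)·(1.340000 - 2.040000)/(-14.059296 - (-6.442736)) = 2.632120; f(s_2) = 4.599810
s_3 = 2.632120 - (4.599810)·(2.632120 - 1.340000)/(4.599810 - (-14.059296)) = 2.313589; f(s_3) = -1.949313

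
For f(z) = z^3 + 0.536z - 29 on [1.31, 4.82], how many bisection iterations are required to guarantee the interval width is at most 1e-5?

Initial width b − a = 4.82 − 1.31 = 3.510000.
After n steps the width is (b−a)/2^n; need (b−a)/2^n ≤ 1e-5.
So n ≥ log₂(3.510000/1e-5) = log₂(351000.0000) ≈ 18.4211.
Hence n = 19.

19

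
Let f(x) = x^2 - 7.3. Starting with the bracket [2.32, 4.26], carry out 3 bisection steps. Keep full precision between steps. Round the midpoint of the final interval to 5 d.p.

f(2.320000) = -1.917600, f(4.260000) = 10.847600 (opposite signs)
step 1: m = 3.290000, f(m) = 3.524100 > 0 → root in [2.320000, 3.290000]
step 2: m = 2.805000, f(m) = 0.568025 > 0 → root in [2.320000, 2.805000]
step 3: m = 2.562500, f(m) = -0.733594 < 0 → root in [2.562500, 2.805000]
Midpoint of [2.562500, 2.805000] = 2.683750

2.68375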